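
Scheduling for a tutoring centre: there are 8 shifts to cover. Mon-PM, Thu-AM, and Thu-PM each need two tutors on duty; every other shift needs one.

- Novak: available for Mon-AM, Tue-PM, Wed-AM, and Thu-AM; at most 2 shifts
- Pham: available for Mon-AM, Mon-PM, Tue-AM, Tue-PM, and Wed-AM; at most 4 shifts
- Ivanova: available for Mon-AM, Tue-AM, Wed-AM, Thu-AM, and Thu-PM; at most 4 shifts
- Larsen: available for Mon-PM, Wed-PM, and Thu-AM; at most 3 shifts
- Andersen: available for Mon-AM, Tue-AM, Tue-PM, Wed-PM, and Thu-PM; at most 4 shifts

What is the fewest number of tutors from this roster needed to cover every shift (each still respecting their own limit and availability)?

11 slots to fill and no one can take more than 4, so at least ⌈11/4⌉ = 3 tutors are needed.
Shifts {Mon-PM, Thu-PM} need 4 slots, but among the tutors available for them (Pham, Ivanova, Larsen, and Andersen) any 3 together supply at most 3. So 3 tutors are not enough.
Pham, Ivanova, Larsen, and Andersen alone can cover everything: Mon-AM→Pham, Mon-PM→Pham+Larsen, Tue-AM→Ivanova, Tue-PM→Pham, Wed-AM→Pham, Wed-PM→Larsen, Thu-AM→Ivanova+Larsen, Thu-PM→Ivanova+Andersen.

4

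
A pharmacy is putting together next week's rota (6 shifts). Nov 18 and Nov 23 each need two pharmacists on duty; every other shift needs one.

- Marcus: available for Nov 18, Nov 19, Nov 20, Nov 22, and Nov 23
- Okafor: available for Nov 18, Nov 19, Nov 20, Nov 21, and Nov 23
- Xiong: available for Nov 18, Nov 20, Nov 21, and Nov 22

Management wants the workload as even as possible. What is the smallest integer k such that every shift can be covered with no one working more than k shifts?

3

With 3 pharmacists and 8 worker-slots to fill, someone must work at least ⌈8/3⌉ = 3 shifts, so k ≥ 3.
k = 3 works: Nov 18→Okafor+Xiong, Nov 19→Marcus, Nov 20→Xiong, Nov 21→Okafor, Nov 22→Marcus, Nov 23→Marcus+Okafor.
Loads: Marcus 3, Okafor 3, Xiong 2 — all ≤ 3.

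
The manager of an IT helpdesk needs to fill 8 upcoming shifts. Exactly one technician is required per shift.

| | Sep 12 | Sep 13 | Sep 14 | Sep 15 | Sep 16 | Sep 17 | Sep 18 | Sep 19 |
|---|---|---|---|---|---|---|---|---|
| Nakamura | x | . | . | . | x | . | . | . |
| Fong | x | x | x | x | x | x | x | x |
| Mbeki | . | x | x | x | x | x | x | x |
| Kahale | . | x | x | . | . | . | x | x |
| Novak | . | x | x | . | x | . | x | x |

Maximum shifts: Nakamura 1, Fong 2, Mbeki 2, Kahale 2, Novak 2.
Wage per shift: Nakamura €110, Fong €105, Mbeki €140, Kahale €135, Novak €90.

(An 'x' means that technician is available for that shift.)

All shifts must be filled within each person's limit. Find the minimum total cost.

€910

Picking the cheapest available technician for each shift independently would cost €765, but that ignores the shift limits.
An optimal schedule: Sep 12→Fong, Sep 13→Novak, Sep 14→Novak, Sep 15→Fong, Sep 16→Nakamura, Sep 17→Mbeki, Sep 18→Kahale, Sep 19→Kahale.
Total: 105 + 90 + 90 + 105 + 110 + 140 + 135 + 135 = €910.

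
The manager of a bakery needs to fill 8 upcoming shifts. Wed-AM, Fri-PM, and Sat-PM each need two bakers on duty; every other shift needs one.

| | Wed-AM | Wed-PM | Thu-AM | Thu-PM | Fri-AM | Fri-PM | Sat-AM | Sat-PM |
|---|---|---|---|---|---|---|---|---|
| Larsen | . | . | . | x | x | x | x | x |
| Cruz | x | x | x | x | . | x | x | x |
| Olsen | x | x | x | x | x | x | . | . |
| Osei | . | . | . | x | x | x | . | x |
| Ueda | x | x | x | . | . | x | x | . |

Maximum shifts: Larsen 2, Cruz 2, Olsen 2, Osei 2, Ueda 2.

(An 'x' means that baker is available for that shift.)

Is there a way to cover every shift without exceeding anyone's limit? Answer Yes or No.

Total capacity is 2+2+2+2+2 = 10 but 11 worker-slots are needed — infeasible.

No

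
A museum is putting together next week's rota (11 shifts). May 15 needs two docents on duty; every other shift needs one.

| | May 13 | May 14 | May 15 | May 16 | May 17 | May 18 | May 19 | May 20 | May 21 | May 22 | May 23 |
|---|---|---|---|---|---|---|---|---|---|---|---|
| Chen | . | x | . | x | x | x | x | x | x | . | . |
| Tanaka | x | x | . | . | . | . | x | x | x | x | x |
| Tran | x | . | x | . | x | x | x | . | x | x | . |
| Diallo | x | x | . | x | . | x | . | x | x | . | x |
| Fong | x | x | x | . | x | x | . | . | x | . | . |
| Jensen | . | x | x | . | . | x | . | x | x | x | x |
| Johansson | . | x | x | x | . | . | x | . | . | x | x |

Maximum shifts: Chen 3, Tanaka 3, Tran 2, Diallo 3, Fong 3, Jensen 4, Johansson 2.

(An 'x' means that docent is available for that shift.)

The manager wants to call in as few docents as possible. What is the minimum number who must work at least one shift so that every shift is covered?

12 slots to fill and no one can take more than 4, so at least ⌈12/4⌉ = 3 docents are needed.
Any 3 docents together have capacity at most 4+3+3 = 10 < 12 slots, so 3 can never suffice.
Chen, Tanaka, Tran, and Jensen alone can cover everything: May 13→Tanaka, May 14→Chen, May 15→Tran+Jensen, May 16→Chen, May 17→Chen, May 18→Tran, May 19→Tanaka, May 20→Jensen, May 21→Jensen, May 22→Jensen, May 23→Tanaka.

4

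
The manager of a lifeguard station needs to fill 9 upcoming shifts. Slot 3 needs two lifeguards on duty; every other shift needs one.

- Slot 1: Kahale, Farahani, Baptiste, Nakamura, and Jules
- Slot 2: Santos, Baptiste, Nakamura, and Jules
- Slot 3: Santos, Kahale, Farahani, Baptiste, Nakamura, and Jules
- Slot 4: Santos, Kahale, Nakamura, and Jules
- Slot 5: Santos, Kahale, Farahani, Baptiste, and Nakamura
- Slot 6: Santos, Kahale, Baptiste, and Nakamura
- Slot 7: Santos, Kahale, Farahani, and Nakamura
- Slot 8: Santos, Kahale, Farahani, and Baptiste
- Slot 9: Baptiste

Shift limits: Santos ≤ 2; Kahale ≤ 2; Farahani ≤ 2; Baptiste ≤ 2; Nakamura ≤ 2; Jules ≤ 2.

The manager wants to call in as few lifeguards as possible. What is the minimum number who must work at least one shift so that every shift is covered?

5

10 slots to fill and no one can take more than 2, so at least ⌈10/2⌉ = 5 lifeguards are needed.
Santos, Kahale, Farahani, Baptiste, and Nakamura alone can cover everything: Slot 1→Kahale, Slot 2→Santos, Slot 3→Baptiste+Nakamura, Slot 4→Santos, Slot 5→Nakamura, Slot 6→Kahale, Slot 7→Farahani, Slot 8→Farahani, Slot 9→Baptiste.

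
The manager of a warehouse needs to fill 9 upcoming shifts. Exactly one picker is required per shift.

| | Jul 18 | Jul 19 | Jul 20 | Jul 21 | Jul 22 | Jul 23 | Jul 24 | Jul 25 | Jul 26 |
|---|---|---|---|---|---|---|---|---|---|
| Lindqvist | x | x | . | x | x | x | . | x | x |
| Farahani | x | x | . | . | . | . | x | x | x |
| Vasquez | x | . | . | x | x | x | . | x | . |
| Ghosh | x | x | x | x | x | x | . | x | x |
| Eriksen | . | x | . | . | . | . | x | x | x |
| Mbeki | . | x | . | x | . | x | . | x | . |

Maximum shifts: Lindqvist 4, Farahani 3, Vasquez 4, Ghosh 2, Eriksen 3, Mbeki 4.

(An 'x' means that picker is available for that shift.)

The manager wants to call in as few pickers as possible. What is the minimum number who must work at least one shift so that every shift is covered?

3

9 slots to fill and no one can take more than 4, so at least ⌈9/4⌉ = 3 pickers are needed.
Lindqvist, Farahani, and Ghosh alone can cover everything: Jul 18→Lindqvist, Jul 19→Farahani, Jul 20→Ghosh, Jul 21→Lindqvist, Jul 22→Lindqvist, Jul 23→Lindqvist, Jul 24→Farahani, Jul 25→Farahani, Jul 26→Ghosh.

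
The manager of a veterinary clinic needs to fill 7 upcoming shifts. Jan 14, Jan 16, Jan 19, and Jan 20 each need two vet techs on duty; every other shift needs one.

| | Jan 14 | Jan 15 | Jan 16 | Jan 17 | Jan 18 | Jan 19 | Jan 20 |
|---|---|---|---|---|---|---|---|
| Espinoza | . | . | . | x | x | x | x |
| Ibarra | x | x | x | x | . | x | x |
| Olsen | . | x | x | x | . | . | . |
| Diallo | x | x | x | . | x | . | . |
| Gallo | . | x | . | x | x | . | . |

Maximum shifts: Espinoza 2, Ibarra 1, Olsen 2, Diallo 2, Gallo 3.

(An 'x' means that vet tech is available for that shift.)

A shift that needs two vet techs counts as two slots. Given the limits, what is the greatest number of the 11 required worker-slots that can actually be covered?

Total capacity across all vet techs is 2+1+2+2+3 = 10, and 11 slots are needed, so at most 10 can be filled.
Shifts {Jan 14, Jan 19} need 4 slots but only Espinoza, Ibarra, and Diallo are available for them, supplying at most 3 — so at least 1 slot must go unfilled.
An assignment achieving 9: Jan 14→Ibarra+Diallo, Jan 15→Olsen, Jan 16→Olsen+Diallo, Jan 17→Gallo, Jan 18→Gallo, Jan 19→Espinoza, Jan 20→Espinoza.
Loads: Espinoza 2/2, Ibarra 1/1, Olsen 2/2, Diallo 2/2, Gallo 2/3.

9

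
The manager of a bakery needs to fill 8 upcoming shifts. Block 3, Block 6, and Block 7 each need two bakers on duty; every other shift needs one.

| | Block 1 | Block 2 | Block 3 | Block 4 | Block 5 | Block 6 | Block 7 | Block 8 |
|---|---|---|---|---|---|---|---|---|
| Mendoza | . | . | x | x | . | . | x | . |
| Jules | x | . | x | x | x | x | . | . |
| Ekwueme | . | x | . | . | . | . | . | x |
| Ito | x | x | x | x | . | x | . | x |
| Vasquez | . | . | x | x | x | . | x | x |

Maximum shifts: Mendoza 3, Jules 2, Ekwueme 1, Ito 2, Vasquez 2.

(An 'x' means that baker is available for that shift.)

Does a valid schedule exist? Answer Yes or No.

Total capacity is 3+2+1+2+2 = 10 but 11 worker-slots are needed — infeasible.

No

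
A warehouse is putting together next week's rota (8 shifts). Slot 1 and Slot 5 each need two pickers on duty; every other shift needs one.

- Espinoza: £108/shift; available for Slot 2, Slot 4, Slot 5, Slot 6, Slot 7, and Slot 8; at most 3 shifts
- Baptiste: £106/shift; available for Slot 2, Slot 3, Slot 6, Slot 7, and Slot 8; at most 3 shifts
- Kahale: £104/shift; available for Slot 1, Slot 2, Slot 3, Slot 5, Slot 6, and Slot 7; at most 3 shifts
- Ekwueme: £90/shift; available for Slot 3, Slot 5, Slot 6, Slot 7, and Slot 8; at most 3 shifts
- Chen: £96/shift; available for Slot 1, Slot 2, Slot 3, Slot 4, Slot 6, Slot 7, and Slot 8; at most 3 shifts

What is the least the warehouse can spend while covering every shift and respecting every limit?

£976

Slot 1 can only be covered by Kahale and Chen, so that assignment is forced.
Picking the cheapest available picker for each shift independently would cost £946, but that ignores the shift limits.
An optimal schedule: Slot 1→Chen+Kahale, Slot 2→Chen, Slot 3→Ekwueme, Slot 4→Chen, Slot 5→Ekwueme+Kahale, Slot 6→Kahale, Slot 7→Baptiste, Slot 8→Ekwueme.
Total: 96 + 104 + 96 + 90 + 96 + 90 + 104 + 104 + 106 + 90 = £976.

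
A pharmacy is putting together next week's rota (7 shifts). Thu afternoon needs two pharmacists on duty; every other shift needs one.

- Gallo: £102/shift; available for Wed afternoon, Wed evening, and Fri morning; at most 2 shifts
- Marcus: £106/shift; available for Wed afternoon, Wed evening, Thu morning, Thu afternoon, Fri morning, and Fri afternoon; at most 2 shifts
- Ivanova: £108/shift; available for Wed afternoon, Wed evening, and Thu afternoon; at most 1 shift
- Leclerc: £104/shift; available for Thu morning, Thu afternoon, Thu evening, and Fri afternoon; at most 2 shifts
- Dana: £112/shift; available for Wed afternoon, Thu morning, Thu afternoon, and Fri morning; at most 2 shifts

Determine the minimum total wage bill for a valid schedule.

£844

Thu evening can only be covered by Leclerc, so that assignment is forced.
Picking the cheapest available pharmacist for each shift independently would cost £828, but that ignores the shift limits.
An optimal schedule: Wed afternoon→Ivanova, Wed evening→Gallo, Thu morning→Marcus, Thu afternoon→Leclerc+Dana, Thu evening→Leclerc, Fri morning→Gallo, Fri afternoon→Marcus.
Total: 108 + 102 + 106 + 104 + 112 + 104 + 102 + 106 = £844.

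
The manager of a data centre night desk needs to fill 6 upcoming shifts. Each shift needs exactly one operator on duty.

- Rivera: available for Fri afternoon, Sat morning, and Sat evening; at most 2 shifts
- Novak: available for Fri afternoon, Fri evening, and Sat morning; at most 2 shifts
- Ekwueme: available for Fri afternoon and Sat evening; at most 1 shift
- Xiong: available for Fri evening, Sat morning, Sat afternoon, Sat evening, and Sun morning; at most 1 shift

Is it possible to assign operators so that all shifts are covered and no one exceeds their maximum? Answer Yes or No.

Total capacity is 6 and 6 slots are needed, so capacity alone doesn't rule it out.
Shifts {Sat afternoon, Sun morning} need 2 worker-slots in total, but the operators available for any of those shifts (Xiong) can supply at most 1 among them. So no valid schedule exists.

No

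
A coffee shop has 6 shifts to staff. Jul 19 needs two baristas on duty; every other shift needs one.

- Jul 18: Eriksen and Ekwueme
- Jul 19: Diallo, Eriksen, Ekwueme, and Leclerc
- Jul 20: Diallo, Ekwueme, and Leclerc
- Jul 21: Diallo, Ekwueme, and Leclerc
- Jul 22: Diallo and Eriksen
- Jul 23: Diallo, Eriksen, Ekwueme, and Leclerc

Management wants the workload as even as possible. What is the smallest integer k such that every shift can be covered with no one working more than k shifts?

With 4 baristas and 7 worker-slots to fill, someone must work at least ⌈7/4⌉ = 2 shifts, so k ≥ 2.
k = 2 works: Jul 18→Eriksen, Jul 19→Ekwueme+Leclerc, Jul 20→Diallo, Jul 21→Ekwueme, Jul 22→Diallo, Jul 23→Eriksen.
Loads: Diallo 2, Eriksen 2, Ekwueme 2, Leclerc 1 — all ≤ 2.

2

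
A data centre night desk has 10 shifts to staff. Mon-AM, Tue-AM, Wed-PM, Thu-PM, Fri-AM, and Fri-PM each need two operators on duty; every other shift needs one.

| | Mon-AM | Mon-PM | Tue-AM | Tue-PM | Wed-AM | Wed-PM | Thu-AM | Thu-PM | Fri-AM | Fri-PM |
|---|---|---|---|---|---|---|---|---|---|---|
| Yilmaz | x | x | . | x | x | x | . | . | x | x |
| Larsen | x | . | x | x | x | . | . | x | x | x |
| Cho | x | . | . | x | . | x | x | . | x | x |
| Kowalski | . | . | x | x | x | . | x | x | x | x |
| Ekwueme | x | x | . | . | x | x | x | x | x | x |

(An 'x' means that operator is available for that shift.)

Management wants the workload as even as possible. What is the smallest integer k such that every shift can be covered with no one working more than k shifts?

4

With 5 operators and 16 worker-slots to fill, someone must work at least ⌈16/5⌉ = 4 shifts, so k ≥ 4.
k = 4 works: Mon-AM→Larsen+Cho, Mon-PM→Yilmaz, Tue-AM→Larsen+Kowalski, Tue-PM→Yilmaz, Wed-AM→Yilmaz, Wed-PM→Yilmaz+Cho, Thu-AM→Cho, Thu-PM→Larsen+Kowalski, Fri-AM→Larsen+Cho, Fri-PM→Kowalski+Ekwueme.
Loads: Yilmaz 4, Larsen 4, Cho 4, Kowalski 3, Ekwueme 1 — all ≤ 4.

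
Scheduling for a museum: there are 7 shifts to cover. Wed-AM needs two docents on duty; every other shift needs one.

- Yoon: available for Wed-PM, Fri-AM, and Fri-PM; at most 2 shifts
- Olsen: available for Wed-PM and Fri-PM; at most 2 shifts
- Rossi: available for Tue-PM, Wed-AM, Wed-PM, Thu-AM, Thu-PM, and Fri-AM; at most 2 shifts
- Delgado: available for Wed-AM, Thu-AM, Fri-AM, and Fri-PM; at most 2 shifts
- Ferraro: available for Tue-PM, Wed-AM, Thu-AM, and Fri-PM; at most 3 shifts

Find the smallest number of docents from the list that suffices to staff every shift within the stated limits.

8 slots to fill and no one can take more than 3, so at least ⌈8/3⌉ = 3 docents are needed.
Any 3 docents together have capacity at most 3+2+2 = 7 < 8 slots, so 3 can never suffice.
Yoon, Olsen, Rossi, and Ferraro alone can cover everything: Tue-PM→Ferraro, Wed-AM→Rossi+Ferraro, Wed-PM→Yoon, Thu-AM→Ferraro, Thu-PM→Rossi, Fri-AM→Yoon, Fri-PM→Olsen.

4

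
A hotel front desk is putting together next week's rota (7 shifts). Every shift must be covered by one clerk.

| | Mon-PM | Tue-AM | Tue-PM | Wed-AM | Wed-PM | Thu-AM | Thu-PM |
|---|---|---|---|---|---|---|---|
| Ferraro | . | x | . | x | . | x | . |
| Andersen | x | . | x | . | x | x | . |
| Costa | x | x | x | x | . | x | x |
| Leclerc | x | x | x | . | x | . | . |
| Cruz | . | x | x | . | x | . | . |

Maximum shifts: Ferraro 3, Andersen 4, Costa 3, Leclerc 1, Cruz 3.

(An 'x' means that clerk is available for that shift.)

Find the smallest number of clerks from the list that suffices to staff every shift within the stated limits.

2

7 slots to fill and no one can take more than 4, so at least ⌈7/4⌉ = 2 clerks are needed.
Andersen and Costa alone can cover everything: Mon-PM→Andersen, Tue-AM→Costa, Tue-PM→Andersen, Wed-AM→Costa, Wed-PM→Andersen, Thu-AM→Andersen, Thu-PM→Costa.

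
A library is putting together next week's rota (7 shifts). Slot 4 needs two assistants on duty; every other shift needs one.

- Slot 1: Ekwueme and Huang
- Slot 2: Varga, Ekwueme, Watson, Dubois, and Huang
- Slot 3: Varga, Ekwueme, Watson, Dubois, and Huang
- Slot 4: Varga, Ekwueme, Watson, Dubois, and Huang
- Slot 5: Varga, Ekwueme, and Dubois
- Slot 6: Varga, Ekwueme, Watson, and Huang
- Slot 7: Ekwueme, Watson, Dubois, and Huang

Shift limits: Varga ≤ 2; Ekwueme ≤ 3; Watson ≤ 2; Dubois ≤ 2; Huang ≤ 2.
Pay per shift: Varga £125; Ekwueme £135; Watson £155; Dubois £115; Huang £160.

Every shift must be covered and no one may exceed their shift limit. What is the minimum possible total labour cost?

Picking the cheapest available assistant for each shift independently would cost £960, but that ignores the shift limits.
An optimal schedule: Slot 1→Ekwueme, Slot 2→Varga, Slot 3→Ekwueme, Slot 4→Ekwueme+Watson, Slot 5→Dubois, Slot 6→Varga, Slot 7→Dubois.
Total: 135 + 125 + 135 + 135 + 155 + 115 + 125 + 115 = £1040.

£1040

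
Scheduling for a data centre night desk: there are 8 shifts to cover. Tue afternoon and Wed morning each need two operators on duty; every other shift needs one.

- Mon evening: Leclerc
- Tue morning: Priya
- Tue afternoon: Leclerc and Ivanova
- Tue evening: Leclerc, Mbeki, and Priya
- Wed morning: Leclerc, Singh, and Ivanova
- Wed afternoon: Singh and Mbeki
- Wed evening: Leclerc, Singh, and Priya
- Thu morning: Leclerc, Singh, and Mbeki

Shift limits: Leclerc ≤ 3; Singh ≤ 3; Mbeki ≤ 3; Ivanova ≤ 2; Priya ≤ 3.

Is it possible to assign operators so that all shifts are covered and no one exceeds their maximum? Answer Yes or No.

Mon evening can only be covered by Leclerc, so that assignment is forced.
Tue morning can only be covered by Priya, so that assignment is forced.
Tue afternoon can only be covered by Leclerc and Ivanova, so that assignment is forced.
One valid schedule: Mon evening→Leclerc, Tue morning→Priya, Tue afternoon→Leclerc+Ivanova, Tue evening→Leclerc, Wed morning→Singh+Ivanova, Wed afternoon→Singh, Wed evening→Singh, Thu morning→Mbeki.
Loads: Leclerc 3/3, Singh 3/3, Mbeki 1/3, Ivanova 2/2, Priya 1/3 — all within limits.

Yes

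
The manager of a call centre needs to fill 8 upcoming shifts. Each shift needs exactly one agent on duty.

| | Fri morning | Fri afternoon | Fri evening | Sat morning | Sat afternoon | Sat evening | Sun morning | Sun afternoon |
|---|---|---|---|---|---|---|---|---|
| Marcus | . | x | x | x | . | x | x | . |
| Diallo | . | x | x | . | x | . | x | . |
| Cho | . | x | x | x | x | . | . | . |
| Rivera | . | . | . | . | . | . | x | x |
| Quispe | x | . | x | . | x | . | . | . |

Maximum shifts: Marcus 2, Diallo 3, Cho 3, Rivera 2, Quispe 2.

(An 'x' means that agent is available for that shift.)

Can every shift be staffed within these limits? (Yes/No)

Fri morning can only be covered by Quispe, so that assignment is forced.
Sat evening can only be covered by Marcus, so that assignment is forced.
Sun afternoon can only be covered by Rivera, so that assignment is forced.
One valid schedule: Fri morning→Quispe, Fri afternoon→Diallo, Fri evening→Cho, Sat morning→Marcus, Sat afternoon→Diallo, Sat evening→Marcus, Sun morning→Diallo, Sun afternoon→Rivera.
Loads: Marcus 2/2, Diallo 3/3, Cho 1/3, Rivera 1/2, Quispe 1/2 — all within limits.

Yes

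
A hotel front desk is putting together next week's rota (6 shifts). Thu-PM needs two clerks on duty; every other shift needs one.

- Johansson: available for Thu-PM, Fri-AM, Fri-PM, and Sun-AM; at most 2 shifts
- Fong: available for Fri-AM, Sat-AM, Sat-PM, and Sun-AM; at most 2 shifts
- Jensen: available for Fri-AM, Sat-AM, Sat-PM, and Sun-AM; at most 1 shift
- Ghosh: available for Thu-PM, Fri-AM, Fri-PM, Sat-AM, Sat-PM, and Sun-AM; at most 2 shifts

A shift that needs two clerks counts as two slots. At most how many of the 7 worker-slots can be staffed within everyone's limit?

Total capacity across all clerks is 2+2+1+2 = 7, and 7 slots are needed, so at most 7 can be filled.
An assignment achieving 7: Thu-PM→Johansson+Ghosh, Fri-AM→Jensen, Fri-PM→Johansson, Sat-AM→Fong, Sat-PM→Fong, Sun-AM→Ghosh.
Loads: Johansson 2/2, Fong 2/2, Jensen 1/1, Ghosh 2/2.

7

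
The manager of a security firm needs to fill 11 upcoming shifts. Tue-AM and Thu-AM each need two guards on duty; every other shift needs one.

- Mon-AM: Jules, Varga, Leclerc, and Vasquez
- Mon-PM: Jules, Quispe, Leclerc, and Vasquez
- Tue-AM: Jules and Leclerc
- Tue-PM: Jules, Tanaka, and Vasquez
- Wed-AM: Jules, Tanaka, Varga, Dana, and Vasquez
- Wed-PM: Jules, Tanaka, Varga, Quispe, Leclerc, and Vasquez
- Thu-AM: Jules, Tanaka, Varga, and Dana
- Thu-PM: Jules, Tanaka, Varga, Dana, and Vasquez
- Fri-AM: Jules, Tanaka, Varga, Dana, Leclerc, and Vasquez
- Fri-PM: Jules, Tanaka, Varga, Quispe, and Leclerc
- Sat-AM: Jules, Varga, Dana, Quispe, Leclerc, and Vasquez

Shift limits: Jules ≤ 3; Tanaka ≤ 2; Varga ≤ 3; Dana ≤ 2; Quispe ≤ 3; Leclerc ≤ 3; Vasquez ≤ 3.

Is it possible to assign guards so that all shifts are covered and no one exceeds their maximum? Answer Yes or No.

Tue-AM can only be covered by Jules and Leclerc, so that assignment is forced.
One valid schedule: Mon-AM→Jules, Mon-PM→Quispe, Tue-AM→Jules+Leclerc, Tue-PM→Jules, Wed-AM→Tanaka, Wed-PM→Varga, Thu-AM→Varga+Dana, Thu-PM→Tanaka, Fri-AM→Dana, Fri-PM→Varga, Sat-AM→Quispe.
Loads: Jules 3/3, Tanaka 2/2, Varga 3/3, Dana 2/2, Quispe 2/3, Leclerc 1/3, Vasquez 0/3 — all within limits.

Yes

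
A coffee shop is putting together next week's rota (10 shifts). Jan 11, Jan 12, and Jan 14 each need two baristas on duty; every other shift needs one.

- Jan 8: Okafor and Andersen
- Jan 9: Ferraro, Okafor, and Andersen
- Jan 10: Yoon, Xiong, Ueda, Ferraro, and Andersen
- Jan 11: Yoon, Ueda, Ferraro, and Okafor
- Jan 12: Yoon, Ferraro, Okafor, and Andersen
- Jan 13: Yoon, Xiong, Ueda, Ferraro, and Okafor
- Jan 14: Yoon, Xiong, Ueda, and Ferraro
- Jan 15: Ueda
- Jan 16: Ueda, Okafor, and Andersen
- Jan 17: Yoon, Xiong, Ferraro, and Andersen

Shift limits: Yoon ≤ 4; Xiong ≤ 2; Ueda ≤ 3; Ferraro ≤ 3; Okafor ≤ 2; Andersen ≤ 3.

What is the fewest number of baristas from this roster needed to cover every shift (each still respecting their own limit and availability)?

4

13 slots to fill and no one can take more than 4, so at least ⌈13/4⌉ = 4 baristas are needed.
Yoon, Ueda, Ferraro, and Andersen alone can cover everything: Jan 8→Andersen, Jan 9→Ferraro, Jan 10→Andersen, Jan 11→Yoon+Ueda, Jan 12→Yoon+Ferraro, Jan 13→Yoon, Jan 14→Yoon+Ferraro, Jan 15→Ueda, Jan 16→Ueda, Jan 17→Andersen.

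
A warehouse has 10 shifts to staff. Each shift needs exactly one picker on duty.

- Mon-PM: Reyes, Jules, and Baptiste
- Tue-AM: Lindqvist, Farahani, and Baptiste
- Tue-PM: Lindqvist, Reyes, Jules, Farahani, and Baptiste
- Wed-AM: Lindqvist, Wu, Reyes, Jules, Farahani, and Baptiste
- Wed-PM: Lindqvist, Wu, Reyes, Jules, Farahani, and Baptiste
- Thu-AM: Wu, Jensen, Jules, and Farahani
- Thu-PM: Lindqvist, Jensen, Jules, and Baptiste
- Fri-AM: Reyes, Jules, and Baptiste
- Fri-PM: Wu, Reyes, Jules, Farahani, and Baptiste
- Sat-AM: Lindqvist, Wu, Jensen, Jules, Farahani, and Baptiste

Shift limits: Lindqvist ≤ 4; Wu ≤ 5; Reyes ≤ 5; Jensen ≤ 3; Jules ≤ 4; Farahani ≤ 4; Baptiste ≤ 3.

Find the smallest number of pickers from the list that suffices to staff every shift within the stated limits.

10 slots to fill and no one can take more than 5, so at least ⌈10/5⌉ = 2 pickers are needed.
No set of 2 pickers can cover every shift (each such set leaves at least one shift with no one available or exceeds a cap).
Lindqvist, Wu, and Reyes alone can cover everything: Mon-PM→Reyes, Tue-AM→Lindqvist, Tue-PM→Lindqvist, Wed-AM→Wu, Wed-PM→Wu, Thu-AM→Wu, Thu-PM→Lindqvist, Fri-AM→Reyes, Fri-PM→Wu, Sat-AM→Lindqvist.

3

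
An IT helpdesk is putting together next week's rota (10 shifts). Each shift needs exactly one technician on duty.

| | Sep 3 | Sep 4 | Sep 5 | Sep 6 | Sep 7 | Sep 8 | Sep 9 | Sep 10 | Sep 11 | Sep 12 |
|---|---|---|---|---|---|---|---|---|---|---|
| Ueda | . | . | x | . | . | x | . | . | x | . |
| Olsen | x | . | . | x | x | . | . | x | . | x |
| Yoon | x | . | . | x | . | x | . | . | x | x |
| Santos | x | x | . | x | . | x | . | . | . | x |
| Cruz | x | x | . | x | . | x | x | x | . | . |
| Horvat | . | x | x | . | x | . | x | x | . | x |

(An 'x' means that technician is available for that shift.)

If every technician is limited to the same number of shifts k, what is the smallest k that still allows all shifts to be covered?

2

With 6 technicians and 10 worker-slots to fill, someone must work at least ⌈10/6⌉ = 2 shifts, so k ≥ 2.
k = 2 works: Sep 3→Yoon, Sep 4→Santos, Sep 5→Ueda, Sep 6→Yoon, Sep 7→Olsen, Sep 8→Santos, Sep 9→Cruz, Sep 10→Olsen, Sep 11→Ueda, Sep 12→Horvat.
Loads: Ueda 2, Olsen 2, Yoon 2, Santos 2, Cruz 1, Horvat 1 — all ≤ 2.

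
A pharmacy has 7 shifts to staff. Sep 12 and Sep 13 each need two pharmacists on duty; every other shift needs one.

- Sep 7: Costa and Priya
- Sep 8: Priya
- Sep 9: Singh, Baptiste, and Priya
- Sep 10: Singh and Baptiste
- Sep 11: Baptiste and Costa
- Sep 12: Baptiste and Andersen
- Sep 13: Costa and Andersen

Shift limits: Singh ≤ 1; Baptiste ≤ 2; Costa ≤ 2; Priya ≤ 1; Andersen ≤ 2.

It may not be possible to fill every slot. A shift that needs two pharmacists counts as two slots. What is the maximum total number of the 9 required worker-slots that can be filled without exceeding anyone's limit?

Total capacity across all pharmacists is 1+2+2+1+2 = 8, and 9 slots are needed, so at most 8 can be filled.
An assignment achieving 8: Sep 7→Costa, Sep 8→Priya, Sep 10→Singh, Sep 11→Baptiste, Sep 12→Baptiste+Andersen, Sep 13→Costa+Andersen.
Loads: Singh 1/1, Baptiste 2/2, Costa 2/2, Priya 1/1, Andersen 2/2.

8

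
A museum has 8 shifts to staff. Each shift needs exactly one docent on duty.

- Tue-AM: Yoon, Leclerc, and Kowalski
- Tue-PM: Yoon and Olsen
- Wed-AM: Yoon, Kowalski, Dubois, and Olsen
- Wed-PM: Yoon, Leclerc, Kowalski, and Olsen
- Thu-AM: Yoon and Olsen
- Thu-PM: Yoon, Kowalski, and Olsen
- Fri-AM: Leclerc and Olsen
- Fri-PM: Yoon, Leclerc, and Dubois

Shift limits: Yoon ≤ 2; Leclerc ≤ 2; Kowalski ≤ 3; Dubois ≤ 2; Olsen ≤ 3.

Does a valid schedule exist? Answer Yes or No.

Yes

One valid schedule: Tue-AM→Leclerc, Tue-PM→Yoon, Wed-AM→Kowalski, Wed-PM→Kowalski, Thu-AM→Yoon, Thu-PM→Kowalski, Fri-AM→Leclerc, Fri-PM→Dubois.
Loads: Yoon 2/2, Leclerc 2/2, Kowalski 3/3, Dubois 1/2, Olsen 0/3 — all within limits.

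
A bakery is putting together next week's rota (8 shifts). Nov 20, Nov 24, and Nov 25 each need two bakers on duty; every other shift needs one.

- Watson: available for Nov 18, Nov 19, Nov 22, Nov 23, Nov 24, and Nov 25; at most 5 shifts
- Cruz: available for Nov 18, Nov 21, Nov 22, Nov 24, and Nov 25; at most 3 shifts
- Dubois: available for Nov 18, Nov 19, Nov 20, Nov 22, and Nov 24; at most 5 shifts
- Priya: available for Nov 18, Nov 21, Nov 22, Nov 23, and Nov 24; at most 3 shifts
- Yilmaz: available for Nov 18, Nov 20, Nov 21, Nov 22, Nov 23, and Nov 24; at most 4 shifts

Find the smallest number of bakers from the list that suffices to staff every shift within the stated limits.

11 slots to fill and no one can take more than 5, so at least ⌈11/5⌉ = 3 bakers are needed.
Shifts {Nov 20, Nov 25} need 4 slots, but among the bakers available for them (Watson, Cruz, Dubois, and Yilmaz) any 3 together supply at most 3. So 3 bakers are not enough.
Watson, Cruz, Dubois, and Yilmaz alone can cover everything: Nov 18→Watson, Nov 19→Watson, Nov 20→Dubois+Yilmaz, Nov 21→Cruz, Nov 22→Watson, Nov 23→Watson, Nov 24→Cruz+Dubois, Nov 25→Watson+Cruz.

4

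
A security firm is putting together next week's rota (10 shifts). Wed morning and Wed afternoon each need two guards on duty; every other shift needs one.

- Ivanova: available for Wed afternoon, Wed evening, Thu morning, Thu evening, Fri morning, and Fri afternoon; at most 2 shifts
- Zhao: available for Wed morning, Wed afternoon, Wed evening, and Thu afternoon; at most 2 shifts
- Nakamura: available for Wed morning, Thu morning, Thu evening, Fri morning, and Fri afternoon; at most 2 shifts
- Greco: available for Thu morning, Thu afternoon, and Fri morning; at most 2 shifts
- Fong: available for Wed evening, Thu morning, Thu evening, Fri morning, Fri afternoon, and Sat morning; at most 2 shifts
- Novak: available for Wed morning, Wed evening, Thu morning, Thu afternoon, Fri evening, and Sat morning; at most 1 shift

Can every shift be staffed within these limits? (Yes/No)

Total capacity is 2+2+2+2+2+1 = 11 but 12 worker-slots are needed — infeasible.

No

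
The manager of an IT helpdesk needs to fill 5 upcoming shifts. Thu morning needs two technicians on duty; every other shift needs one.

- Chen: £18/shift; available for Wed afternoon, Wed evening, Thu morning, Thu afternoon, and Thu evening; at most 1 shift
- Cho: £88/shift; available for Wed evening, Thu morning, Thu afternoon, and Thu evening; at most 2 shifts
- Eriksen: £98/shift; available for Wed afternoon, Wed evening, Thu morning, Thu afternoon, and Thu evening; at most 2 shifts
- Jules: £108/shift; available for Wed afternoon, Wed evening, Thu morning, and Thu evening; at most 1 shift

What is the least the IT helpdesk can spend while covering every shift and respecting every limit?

Picking the cheapest available technician for each shift independently would cost £178, but that ignores the shift limits.
An optimal schedule: Wed afternoon→Chen, Wed evening→Cho, Thu morning→Eriksen+Jules, Thu afternoon→Cho, Thu evening→Eriksen.
Total: 18 + 88 + 98 + 108 + 88 + 98 = £498.

£498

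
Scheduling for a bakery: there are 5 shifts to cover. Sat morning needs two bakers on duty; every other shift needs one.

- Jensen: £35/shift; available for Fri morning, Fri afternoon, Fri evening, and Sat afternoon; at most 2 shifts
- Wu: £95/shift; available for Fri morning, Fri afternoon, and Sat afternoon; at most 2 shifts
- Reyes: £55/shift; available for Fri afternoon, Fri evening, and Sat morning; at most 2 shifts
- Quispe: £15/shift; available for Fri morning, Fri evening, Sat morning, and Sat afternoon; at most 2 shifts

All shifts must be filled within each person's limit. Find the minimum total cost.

Sat morning can only be covered by Reyes and Quispe, so that assignment is forced.
Picking the cheapest available baker for each shift independently would cost £150, but that ignores the shift limits.
An optimal schedule: Fri morning→Quispe, Fri afternoon→Jensen, Fri evening→Reyes, Sat morning→Quispe+Reyes, Sat afternoon→Jensen.
Total: 15 + 35 + 55 + 15 + 55 + 35 = £210.

£210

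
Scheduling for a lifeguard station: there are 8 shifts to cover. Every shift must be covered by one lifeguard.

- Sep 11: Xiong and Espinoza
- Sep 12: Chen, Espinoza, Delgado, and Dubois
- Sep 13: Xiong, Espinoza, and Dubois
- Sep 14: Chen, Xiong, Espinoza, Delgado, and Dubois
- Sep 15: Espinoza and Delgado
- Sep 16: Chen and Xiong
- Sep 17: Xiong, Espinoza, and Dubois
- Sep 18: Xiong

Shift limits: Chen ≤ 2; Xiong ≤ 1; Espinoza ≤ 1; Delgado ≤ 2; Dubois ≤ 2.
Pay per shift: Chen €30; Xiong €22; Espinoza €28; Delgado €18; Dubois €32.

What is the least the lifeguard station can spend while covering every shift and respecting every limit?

Sep 18 can only be covered by Xiong, so that assignment is forced.
Picking the cheapest available lifeguard for each shift independently would cost €164, but that ignores the shift limits.
An optimal schedule: Sep 11→Espinoza, Sep 12→Chen, Sep 13→Dubois, Sep 14→Delgado, Sep 15→Delgado, Sep 16→Chen, Sep 17→Dubois, Sep 18→Xiong.
Total: 28 + 30 + 32 + 18 + 18 + 30 + 32 + 22 = €210.

€210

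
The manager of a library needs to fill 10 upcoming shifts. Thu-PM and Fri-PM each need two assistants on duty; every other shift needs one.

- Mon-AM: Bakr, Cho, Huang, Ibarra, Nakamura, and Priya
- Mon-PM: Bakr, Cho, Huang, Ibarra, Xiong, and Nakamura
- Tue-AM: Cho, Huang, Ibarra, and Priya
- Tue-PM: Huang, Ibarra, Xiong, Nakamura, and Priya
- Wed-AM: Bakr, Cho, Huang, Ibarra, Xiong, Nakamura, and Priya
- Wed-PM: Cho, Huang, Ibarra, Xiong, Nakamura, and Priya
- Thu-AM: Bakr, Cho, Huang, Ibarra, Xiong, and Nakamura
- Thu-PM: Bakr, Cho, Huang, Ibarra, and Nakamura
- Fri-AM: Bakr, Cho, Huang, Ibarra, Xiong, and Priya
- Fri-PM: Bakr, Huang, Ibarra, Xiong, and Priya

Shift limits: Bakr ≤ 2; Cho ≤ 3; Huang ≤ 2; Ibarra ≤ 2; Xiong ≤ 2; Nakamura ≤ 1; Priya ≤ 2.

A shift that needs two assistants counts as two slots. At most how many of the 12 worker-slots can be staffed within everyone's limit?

Total capacity across all assistants is 2+3+2+2+2+1+2 = 14, and 12 slots are needed, so at most 12 can be filled.
An assignment achieving 12: Mon-AM→Cho, Mon-PM→Ibarra, Tue-AM→Cho, Tue-PM→Huang, Wed-AM→Nakamura, Wed-PM→Ibarra, Thu-AM→Xiong, Thu-PM→Bakr+Cho, Fri-AM→Xiong, Fri-PM→Bakr+Huang.
Loads: Bakr 2/2, Cho 3/3, Huang 2/2, Ibarra 2/2, Xiong 2/2, Nakamura 1/1, Priya 0/2.

12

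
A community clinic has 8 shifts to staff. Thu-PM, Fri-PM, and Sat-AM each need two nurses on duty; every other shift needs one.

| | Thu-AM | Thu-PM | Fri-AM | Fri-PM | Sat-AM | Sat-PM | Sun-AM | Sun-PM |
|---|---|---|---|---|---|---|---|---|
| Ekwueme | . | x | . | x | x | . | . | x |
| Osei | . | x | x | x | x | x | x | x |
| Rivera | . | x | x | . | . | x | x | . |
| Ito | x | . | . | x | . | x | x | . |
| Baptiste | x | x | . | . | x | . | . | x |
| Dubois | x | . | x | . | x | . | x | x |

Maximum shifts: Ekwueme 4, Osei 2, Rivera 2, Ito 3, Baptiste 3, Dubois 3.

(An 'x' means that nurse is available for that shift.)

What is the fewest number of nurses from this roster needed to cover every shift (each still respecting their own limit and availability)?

4

11 slots to fill and no one can take more than 4, so at least ⌈11/4⌉ = 3 nurses are needed.
Any 3 nurses together have capacity at most 4+3+3 = 10 < 11 slots, so 3 can never suffice.
Ekwueme, Osei, Rivera, and Ito alone can cover everything: Thu-AM→Ito, Thu-PM→Ekwueme+Rivera, Fri-AM→Osei, Fri-PM→Ekwueme+Ito, Sat-AM→Ekwueme+Osei, Sat-PM→Rivera, Sun-AM→Ito, Sun-PM→Ekwueme.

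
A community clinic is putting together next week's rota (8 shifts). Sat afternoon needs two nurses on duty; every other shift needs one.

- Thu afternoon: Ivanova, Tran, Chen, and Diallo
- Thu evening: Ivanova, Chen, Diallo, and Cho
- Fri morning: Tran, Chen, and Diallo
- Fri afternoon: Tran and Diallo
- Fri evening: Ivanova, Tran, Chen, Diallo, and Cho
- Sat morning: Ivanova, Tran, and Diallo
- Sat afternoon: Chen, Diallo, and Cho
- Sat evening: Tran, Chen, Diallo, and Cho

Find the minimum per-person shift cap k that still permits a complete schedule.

2

With 5 nurses and 9 worker-slots to fill, someone must work at least ⌈9/5⌉ = 2 shifts, so k ≥ 2.
k = 2 works: Thu afternoon→Ivanova, Thu evening→Chen, Fri morning→Tran, Fri afternoon→Tran, Fri evening→Cho, Sat morning→Ivanova, Sat afternoon→Chen+Diallo, Sat evening→Diallo.
Loads: Ivanova 2, Tran 2, Chen 2, Diallo 2, Cho 1 — all ≤ 2.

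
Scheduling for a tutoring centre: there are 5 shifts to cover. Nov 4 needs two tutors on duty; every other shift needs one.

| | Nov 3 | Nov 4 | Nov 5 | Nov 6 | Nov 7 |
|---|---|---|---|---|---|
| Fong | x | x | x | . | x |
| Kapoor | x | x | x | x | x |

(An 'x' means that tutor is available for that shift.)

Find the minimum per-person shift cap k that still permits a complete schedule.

3

With 2 tutors and 6 worker-slots to fill, someone must work at least ⌈6/2⌉ = 3 shifts, so k ≥ 3.
k = 3 works: Nov 3→Fong, Nov 4→Fong+Kapoor, Nov 5→Fong, Nov 6→Kapoor, Nov 7→Kapoor.
Loads: Fong 3, Kapoor 3 — all ≤ 3.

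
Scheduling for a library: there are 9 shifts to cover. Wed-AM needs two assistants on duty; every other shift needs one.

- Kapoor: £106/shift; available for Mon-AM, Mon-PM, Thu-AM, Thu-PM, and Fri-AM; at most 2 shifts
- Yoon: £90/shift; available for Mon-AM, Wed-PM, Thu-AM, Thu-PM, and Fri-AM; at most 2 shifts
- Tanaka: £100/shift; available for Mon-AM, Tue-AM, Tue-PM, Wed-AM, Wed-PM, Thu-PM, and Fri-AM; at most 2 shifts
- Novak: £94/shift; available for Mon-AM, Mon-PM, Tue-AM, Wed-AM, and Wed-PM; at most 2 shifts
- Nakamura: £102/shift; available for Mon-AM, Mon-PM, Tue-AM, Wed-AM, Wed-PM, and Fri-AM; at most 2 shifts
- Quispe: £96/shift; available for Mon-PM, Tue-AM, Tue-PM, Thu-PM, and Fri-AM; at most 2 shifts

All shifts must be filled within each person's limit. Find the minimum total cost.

£964

Picking the cheapest available assistant for each shift independently would cost £928, but that ignores the shift limits.
An optimal schedule: Mon-AM→Nakamura, Mon-PM→Novak, Tue-AM→Quispe, Tue-PM→Quispe, Wed-AM→Novak+Tanaka, Wed-PM→Yoon, Thu-AM→Yoon, Thu-PM→Tanaka, Fri-AM→Nakamura.
Total: 102 + 94 + 96 + 96 + 94 + 100 + 90 + 90 + 100 + 102 = £964.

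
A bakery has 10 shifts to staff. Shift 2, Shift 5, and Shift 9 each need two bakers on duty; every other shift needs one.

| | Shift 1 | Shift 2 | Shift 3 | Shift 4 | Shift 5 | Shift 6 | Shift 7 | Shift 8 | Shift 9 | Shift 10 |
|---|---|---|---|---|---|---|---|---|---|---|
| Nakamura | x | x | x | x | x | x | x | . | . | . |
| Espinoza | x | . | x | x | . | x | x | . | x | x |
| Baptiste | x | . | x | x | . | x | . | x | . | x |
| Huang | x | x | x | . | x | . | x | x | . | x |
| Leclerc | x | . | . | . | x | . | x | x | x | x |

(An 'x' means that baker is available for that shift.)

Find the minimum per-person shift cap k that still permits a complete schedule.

3

With 5 bakers and 13 worker-slots to fill, someone must work at least ⌈13/5⌉ = 3 shifts, so k ≥ 3.
k = 3 works: Shift 1→Baptiste, Shift 2→Nakamura+Huang, Shift 3→Espinoza, Shift 4→Nakamura, Shift 5→Nakamura+Huang, Shift 6→Espinoza, Shift 7→Huang, Shift 8→Baptiste, Shift 9→Espinoza+Leclerc, Shift 10→Baptiste.
Loads: Nakamura 3, Espinoza 3, Baptiste 3, Huang 3, Leclerc 1 — all ≤ 3.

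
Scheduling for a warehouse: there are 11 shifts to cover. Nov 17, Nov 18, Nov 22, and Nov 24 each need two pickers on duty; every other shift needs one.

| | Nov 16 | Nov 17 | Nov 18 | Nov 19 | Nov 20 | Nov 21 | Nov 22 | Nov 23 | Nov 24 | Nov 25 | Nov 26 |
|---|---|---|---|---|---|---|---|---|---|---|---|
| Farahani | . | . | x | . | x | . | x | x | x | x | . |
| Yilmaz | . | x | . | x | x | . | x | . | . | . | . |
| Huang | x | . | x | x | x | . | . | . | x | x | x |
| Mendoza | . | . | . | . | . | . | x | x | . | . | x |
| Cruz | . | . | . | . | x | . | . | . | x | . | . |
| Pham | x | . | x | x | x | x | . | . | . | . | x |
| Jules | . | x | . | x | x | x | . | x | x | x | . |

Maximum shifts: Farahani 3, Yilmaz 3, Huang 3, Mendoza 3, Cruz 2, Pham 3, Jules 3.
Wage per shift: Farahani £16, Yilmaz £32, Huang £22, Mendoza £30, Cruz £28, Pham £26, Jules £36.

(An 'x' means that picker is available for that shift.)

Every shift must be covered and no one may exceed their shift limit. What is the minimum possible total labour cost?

£376

Nov 17 can only be covered by Yilmaz and Jules, so that assignment is forced.
Picking the cheapest available picker for each shift independently would cost £330, but that ignores the shift limits.
An optimal schedule: Nov 16→Huang, Nov 17→Yilmaz+Jules, Nov 18→Farahani+Huang, Nov 19→Pham, Nov 20→Cruz, Nov 21→Pham, Nov 22→Farahani+Mendoza, Nov 23→Mendoza, Nov 24→Huang+Cruz, Nov 25→Farahani, Nov 26→Pham.
Total: 22 + 32 + 36 + 16 + 22 + 26 + 28 + 26 + 16 + 30 + 30 + 22 + 28 + 16 + 26 = £376.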